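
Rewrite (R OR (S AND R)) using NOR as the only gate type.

((R NOR ((S NOR S) NOR (R NOR R))) NOR (R NOR ((S NOR S) NOR (R NOR R))))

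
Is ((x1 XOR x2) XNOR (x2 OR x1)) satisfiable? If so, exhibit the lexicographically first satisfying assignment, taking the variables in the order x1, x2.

x1=0, x2=0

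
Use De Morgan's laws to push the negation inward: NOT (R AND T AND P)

NOT R OR NOT T OR NOT P
De Morgan's: NOT(AND of terms) = OR of negations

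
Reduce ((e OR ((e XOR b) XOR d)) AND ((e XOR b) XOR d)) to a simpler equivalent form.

By absorption (E AND (E OR v) = E):
= ((e XOR b) XOR d)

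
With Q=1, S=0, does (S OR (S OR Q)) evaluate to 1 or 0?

Substituting: (0 OR (0 OR 1))
= 1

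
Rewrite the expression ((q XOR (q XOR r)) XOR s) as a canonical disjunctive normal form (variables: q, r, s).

(NOT q AND NOT r AND s) OR (NOT q AND r AND NOT s) OR (q AND NOT r AND s) OR (q AND r AND NOT s)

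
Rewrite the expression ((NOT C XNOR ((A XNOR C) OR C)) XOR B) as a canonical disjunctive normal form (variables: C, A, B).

(NOT C AND NOT A AND NOT B) OR (NOT C AND A AND B) OR (C AND NOT A AND B) OR (C AND A AND B)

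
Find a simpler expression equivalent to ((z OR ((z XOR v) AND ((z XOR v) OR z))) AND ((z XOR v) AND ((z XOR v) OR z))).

By absorption (E AND (E OR v) = E) then absorption (E AND (E OR v) = E):
= (z XOR v)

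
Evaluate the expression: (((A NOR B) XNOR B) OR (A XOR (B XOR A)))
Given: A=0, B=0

Substituting: (((0 NOR 0) XNOR 0) OR (0 XOR (0 XOR 0)))
= 0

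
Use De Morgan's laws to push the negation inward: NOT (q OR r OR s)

NOT q AND NOT r AND NOT s
De Morgan's: NOT(OR of terms) = AND of negations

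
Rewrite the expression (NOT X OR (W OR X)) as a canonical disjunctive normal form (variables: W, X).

(NOT W AND NOT X) OR (NOT W AND X) OR (W AND NOT X) OR (W AND X)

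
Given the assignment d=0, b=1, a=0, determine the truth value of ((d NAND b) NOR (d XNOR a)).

Substituting: ((0 NAND 1) NOR (0 XNOR 0))
= 0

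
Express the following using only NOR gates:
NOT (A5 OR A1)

(((A5 NOR A1) NOR (A5 NOR A1)) NOR ((A5 NOR A1) NOR (A5 NOR A1)))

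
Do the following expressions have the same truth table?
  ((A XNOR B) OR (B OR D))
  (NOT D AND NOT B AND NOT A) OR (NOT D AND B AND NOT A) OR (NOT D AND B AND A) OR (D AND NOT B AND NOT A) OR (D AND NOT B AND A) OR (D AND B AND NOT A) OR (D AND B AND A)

Yes, they are equivalent — the two output columns agree on all 8 assignments:
D | B | A | Expression 1 | Expression 2
---------------------------------------
0 | 0 | 0 | 1 | 1
0 | 0 | 1 | 0 | 0
0 | 1 | 0 | 1 | 1
0 | 1 | 1 | 1 | 1
1 | 0 | 0 | 1 | 1
1 | 0 | 1 | 1 | 1
1 | 1 | 0 | 1 | 1
1 | 1 | 1 | 1 | 1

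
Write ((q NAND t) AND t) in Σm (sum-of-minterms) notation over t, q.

Σm(2) = (t AND NOT q)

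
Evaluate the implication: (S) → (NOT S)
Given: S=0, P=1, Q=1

Antecedent (S) = 0; consequent (NOT S) = 1.
0 → 1 = 1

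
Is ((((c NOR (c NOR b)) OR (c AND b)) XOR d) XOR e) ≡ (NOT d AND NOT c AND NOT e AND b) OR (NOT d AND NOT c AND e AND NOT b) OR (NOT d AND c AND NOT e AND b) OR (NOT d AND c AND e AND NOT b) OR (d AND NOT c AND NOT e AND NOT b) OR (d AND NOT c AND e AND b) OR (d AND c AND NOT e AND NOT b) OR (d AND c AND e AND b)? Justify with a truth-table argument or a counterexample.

Yes, they are equivalent — the two output columns agree on all 16 assignments:
d | c | e | b | Expression 1 | Expression 2
-------------------------------------------
0 | 0 | 0 | 0 | 0 | 0
0 | 0 | 0 | 1 | 1 | 1
0 | 0 | 1 | 0 | 1 | 1
0 | 0 | 1 | 1 | 0 | 0
0 | 1 | 0 | 0 | 0 | 0
0 | 1 | 0 | 1 | 1 | 1
0 | 1 | 1 | 0 | 1 | 1
0 | 1 | 1 | 1 | 0 | 0
1 | 0 | 0 | 0 | 1 | 1
1 | 0 | 0 | 1 | 0 | 0
1 | 0 | 1 | 0 | 0 | 0
1 | 0 | 1 | 1 | 1 | 1
1 | 1 | 0 | 0 | 1 | 1
1 | 1 | 0 | 1 | 0 | 0
1 | 1 | 1 | 0 | 0 | 0
1 | 1 | 1 | 1 | 1 | 1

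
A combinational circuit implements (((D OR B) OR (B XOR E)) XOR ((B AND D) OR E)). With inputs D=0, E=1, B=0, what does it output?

Substituting: (((0 OR 0) OR (0 XOR 1)) XOR ((0 AND 0) OR 1))
= 0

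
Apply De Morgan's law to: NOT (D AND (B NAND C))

NOT D OR NOT (B NAND C)
De Morgan's: NOT(AND of terms) = OR of negations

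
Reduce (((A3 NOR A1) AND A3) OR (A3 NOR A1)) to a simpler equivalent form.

By absorption (E OR (E AND v) = E):
= (A3 NOR A1)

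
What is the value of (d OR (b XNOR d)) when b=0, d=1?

Substituting: (1 OR (0 XNOR 1))
= 1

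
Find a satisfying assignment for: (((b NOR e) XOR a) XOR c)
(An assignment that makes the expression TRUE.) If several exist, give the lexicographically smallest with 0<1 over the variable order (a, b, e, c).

a=0, b=0, e=0, c=0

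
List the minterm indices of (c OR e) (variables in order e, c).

Σm(1, 2, 3) = (NOT e AND c) OR (e AND NOT c) OR (e AND c)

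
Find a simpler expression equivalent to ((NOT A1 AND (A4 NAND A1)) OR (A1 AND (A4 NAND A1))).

By distribution ((E AND v) OR (E AND NOT v) = E):
= (A4 NAND A1)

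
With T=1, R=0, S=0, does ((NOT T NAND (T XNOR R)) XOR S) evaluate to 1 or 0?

Substituting: ((NOT 1 NAND (1 XNOR 0)) XOR 0)
= 1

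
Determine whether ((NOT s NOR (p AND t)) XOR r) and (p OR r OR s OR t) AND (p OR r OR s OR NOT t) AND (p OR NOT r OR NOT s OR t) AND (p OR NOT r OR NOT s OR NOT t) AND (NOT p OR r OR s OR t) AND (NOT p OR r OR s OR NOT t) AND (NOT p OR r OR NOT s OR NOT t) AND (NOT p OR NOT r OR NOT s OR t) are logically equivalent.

Yes, they are equivalent — the two output columns agree on all 16 assignments:
p | r | s | t | Expression 1 | Expression 2
-------------------------------------------
0 | 0 | 0 | 0 | 0 | 0
0 | 0 | 0 | 1 | 0 | 0
0 | 0 | 1 | 0 | 1 | 1
0 | 0 | 1 | 1 | 1 | 1
0 | 1 | 0 | 0 | 1 | 1
0 | 1 | 0 | 1 | 1 | 1
0 | 1 | 1 | 0 | 0 | 0
0 | 1 | 1 | 1 | 0 | 0
1 | 0 | 0 | 0 | 0 | 0
1 | 0 | 0 | 1 | 0 | 0
1 | 0 | 1 | 0 | 1 | 1
1 | 0 | 1 | 1 | 0 | 0
1 | 1 | 0 | 0 | 1 | 1
1 | 1 | 0 | 1 | 1 | 1
1 | 1 | 1 | 0 | 0 | 0
1 | 1 | 1 | 1 | 1 | 1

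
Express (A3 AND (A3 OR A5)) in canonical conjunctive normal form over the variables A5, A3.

(A5 OR A3) AND (NOT A5 OR A3)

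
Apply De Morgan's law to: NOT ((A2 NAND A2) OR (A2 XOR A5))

NOT (A2 NAND A2) AND NOT (A2 XOR A5)
De Morgan's: NOT(OR of terms) = AND of negations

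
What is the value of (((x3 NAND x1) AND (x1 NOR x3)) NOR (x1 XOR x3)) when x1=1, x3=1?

Substituting: (((1 NAND 1) AND (1 NOR 1)) NOR (1 XOR 1))
= 1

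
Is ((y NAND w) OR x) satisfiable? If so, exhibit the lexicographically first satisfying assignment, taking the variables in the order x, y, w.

x=0, y=0, w=0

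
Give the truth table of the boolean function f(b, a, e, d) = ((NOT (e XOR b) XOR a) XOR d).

b | a | e | d | Output
----------------------
0 | 0 | 0 | 0 | 1
0 | 0 | 0 | 1 | 0
0 | 0 | 1 | 0 | 0
0 | 0 | 1 | 1 | 1
0 | 1 | 0 | 0 | 0
0 | 1 | 0 | 1 | 1
0 | 1 | 1 | 0 | 1
0 | 1 | 1 | 1 | 0
1 | 0 | 0 | 0 | 0
1 | 0 | 0 | 1 | 1
1 | 0 | 1 | 0 | 1
1 | 0 | 1 | 1 | 0
1 | 1 | 0 | 0 | 1
1 | 1 | 0 | 1 | 0
1 | 1 | 1 | 0 | 0
1 | 1 | 1 | 1 | 1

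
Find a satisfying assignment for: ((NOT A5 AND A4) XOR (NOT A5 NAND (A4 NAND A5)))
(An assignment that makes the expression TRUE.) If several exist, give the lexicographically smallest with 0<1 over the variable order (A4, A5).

A4=0, A5=1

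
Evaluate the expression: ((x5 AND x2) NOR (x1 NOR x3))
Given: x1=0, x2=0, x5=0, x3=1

Substituting: ((0 AND 0) NOR (0 NOR 1))
= 1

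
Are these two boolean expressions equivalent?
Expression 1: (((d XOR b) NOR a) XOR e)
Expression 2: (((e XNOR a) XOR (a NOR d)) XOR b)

No. Counterexample: with e=0, a=0, d=0, b=0, Expression 1 = 1 but Expression 2 = 0.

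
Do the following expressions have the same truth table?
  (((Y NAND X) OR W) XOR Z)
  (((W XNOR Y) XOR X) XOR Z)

No. Counterexample: with W=0, X=0, Y=1, Z=0, Expression 1 = 1 but Expression 2 = 0.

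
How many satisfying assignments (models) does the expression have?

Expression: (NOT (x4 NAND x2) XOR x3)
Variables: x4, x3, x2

Satisfying assignments: (0,1,0), (0,1,1), (1,0,1), (1,1,0)
Count: 4 out of 8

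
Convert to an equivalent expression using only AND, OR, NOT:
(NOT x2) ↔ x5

((NOT x2) AND x5) OR (x2 AND NOT x5)
(Biconditional = both true or both false)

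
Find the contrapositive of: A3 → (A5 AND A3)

Contrapositive: NOT (A5 AND A3) → NOT A3
Note: A statement and its contrapositive are logically equivalent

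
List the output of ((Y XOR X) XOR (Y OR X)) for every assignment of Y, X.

Y | X | Output
--------------
0 | 0 | 0
0 | 1 | 0
1 | 0 | 0
1 | 1 | 1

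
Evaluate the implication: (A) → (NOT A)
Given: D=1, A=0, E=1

Antecedent (A) = 0; consequent (NOT A) = 1.
0 → 1 = 1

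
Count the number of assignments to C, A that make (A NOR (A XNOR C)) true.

Satisfying assignments: (1,0)
Count: 1 out of 4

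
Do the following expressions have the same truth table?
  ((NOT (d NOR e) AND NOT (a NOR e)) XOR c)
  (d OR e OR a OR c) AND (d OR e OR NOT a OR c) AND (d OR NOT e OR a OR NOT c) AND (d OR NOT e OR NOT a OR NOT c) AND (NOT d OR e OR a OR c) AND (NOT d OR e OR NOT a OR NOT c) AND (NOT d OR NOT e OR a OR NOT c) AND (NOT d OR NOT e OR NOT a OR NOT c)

Yes, they are equivalent — the two output columns agree on all 16 assignments:
d | e | a | c | Expression 1 | Expression 2
-------------------------------------------
0 | 0 | 0 | 0 | 0 | 0
0 | 0 | 0 | 1 | 1 | 1
0 | 0 | 1 | 0 | 0 | 0
0 | 0 | 1 | 1 | 1 | 1
0 | 1 | 0 | 0 | 1 | 1
0 | 1 | 0 | 1 | 0 | 0
0 | 1 | 1 | 0 | 1 | 1
0 | 1 | 1 | 1 | 0 | 0
1 | 0 | 0 | 0 | 0 | 0
1 | 0 | 0 | 1 | 1 | 1
1 | 0 | 1 | 0 | 1 | 1
1 | 0 | 1 | 1 | 0 | 0
1 | 1 | 0 | 0 | 1 | 1
1 | 1 | 0 | 1 | 0 | 0
1 | 1 | 1 | 0 | 1 | 1
1 | 1 | 1 | 1 | 0 | 0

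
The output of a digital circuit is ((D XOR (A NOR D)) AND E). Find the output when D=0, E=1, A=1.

Substituting: ((0 XOR (1 NOR 0)) AND 1)
= 0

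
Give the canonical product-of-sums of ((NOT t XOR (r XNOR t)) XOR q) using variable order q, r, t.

ΠM(0, 1, 6, 7) = (q OR r OR t) AND (q OR r OR NOT t) AND (NOT q OR NOT r OR t) AND (NOT q OR NOT r OR NOT t)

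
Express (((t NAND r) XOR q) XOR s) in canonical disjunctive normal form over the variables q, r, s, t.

(NOT q AND NOT r AND NOT s AND NOT t) OR (NOT q AND NOT r AND NOT s AND t) OR (NOT q AND r AND NOT s AND NOT t) OR (NOT q AND r AND s AND t) OR (q AND NOT r AND s AND NOT t) OR (q AND NOT r AND s AND t) OR (q AND r AND NOT s AND t) OR (q AND r AND s AND NOT t)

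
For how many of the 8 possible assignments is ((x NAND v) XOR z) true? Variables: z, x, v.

Satisfying assignments: (0,0,0), (0,0,1), (0,1,0), (1,1,1)
Count: 4 out of 8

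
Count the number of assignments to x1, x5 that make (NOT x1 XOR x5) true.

Satisfying assignments: (0,0), (1,1)
Count: 2 out of 4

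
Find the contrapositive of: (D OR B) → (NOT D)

Contrapositive: D → NOT (D OR B)
Note: A statement and its contrapositive are logically equivalent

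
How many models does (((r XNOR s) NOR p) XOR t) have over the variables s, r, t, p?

Satisfying assignments: (0,0,1,0), (0,0,1,1), (0,1,0,0), (0,1,1,1), (1,0,0,0), (1,0,1,1), (1,1,1,0), (1,1,1,1)
Count: 8 out of 16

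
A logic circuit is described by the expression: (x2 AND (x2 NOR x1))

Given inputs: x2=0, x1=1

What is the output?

Substituting: (0 AND (0 NOR 1))
= 0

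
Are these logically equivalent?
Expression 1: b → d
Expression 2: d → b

No, Converse is not equivalent to original (counterexample: b=0, c=0, d=1)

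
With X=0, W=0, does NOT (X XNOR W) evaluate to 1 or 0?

Substituting: NOT (0 XNOR 0)
= 0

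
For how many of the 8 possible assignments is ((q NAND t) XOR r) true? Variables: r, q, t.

Satisfying assignments: (0,0,0), (0,0,1), (0,1,0), (1,1,1)
Count: 4 out of 8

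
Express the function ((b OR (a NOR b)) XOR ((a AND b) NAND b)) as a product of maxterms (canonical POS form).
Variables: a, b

ΠM(0, 1) = (a OR b) AND (a OR NOT b)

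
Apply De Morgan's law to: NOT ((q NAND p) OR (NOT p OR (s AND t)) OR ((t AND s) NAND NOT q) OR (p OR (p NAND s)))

NOT (q NAND p) AND NOT (NOT p OR (s AND t)) AND NOT ((t AND s) NAND NOT q) AND NOT (p OR (p NAND s))
De Morgan's: NOT(OR of terms) = AND of negations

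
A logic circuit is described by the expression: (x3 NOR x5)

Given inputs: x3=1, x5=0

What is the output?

Substituting: (1 NOR 0)
= 0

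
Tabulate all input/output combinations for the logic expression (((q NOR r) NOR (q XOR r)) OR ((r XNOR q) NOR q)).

q | r | Output
--------------
0 | 0 | 0
0 | 1 | 1
1 | 0 | 0
1 | 1 | 1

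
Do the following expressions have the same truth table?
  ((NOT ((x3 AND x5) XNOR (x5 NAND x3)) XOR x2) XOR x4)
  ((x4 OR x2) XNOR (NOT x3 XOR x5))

No. Counterexample: with x2=0, x4=0, x5=0, x3=0, Expression 1 = 1 but Expression 2 = 0.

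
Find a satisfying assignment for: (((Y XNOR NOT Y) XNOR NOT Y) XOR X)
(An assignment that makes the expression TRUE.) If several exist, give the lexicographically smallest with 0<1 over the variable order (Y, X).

Y=0, X=1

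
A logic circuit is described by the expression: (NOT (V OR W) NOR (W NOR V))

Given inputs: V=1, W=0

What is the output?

Substituting: (NOT (1 OR 0) NOR (0 NOR 1))
= 1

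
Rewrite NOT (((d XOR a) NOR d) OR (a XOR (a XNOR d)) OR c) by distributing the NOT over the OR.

NOT ((d XOR a) NOR d) AND NOT (a XOR (a XNOR d)) AND NOT c
De Morgan's: NOT(OR of terms) = AND of negations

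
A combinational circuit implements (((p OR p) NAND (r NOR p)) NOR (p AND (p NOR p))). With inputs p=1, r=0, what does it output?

Substituting: (((1 OR 1) NAND (0 NOR 1)) NOR (1 AND (1 NOR 1)))
= 0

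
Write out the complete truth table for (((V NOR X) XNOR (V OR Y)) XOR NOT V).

Y | V | X | Output
------------------
0 | 0 | 0 | 1
0 | 0 | 1 | 0
0 | 1 | 0 | 0
0 | 1 | 1 | 0
1 | 0 | 0 | 0
1 | 0 | 1 | 1
1 | 1 | 0 | 0
1 | 1 | 1 | 0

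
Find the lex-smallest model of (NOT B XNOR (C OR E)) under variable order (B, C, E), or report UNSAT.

B=0, C=0, E=1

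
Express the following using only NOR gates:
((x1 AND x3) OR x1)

((((x1 NOR x1) NOR (x3 NOR x3)) NOR x1) NOR (((x1 NOR x1) NOR (x3 NOR x3)) NOR x1))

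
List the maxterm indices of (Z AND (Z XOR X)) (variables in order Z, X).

ΠM(0, 1, 3) = (Z OR X) AND (Z OR NOT X) AND (NOT Z OR NOT X)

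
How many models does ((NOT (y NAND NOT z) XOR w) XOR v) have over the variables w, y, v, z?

Satisfying assignments: (0,0,1,0), (0,0,1,1), (0,1,0,0), (0,1,1,1), (1,0,0,0), (1,0,0,1), (1,1,0,1), (1,1,1,0)
Count: 8 out of 16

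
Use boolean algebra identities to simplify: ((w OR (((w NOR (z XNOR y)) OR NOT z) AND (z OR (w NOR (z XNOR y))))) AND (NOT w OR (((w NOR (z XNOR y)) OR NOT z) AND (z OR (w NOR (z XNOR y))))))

By distribution ((E OR v) AND (E OR NOT v) = E) then distribution ((E OR v) AND (E OR NOT v) = E):
= (w NOR (z XNOR y))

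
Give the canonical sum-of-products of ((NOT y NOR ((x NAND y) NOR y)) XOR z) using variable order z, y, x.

Σm(2, 3, 4, 5) = (NOT z AND y AND NOT x) OR (NOT z AND y AND x) OR (z AND NOT y AND NOT x) OR (z AND NOT y AND x)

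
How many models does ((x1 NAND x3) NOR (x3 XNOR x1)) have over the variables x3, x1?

No assignment satisfies the expression.
Count: 0 out of 4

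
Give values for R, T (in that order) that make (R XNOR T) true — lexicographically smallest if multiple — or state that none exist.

R=0, T=0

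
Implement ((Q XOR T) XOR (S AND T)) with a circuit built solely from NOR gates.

((((((((Q NOR T) NOR (Q NOR T)) NOR ((Q NOR T) NOR (Q NOR T))) NOR ((((Q NOR Q) NOR (T NOR T)) NOR ((Q NOR Q) NOR (T NOR T))) NOR (((Q NOR Q) NOR (T NOR T)) NOR ((Q NOR Q) NOR (T NOR T))))) NOR ((S NOR S) NOR (T NOR T))) NOR (((((Q NOR T) NOR (Q NOR T)) NOR ((Q NOR T) NOR (Q NOR T))) NOR ((((Q NOR Q) NOR (T NOR T)) NOR ((Q NOR Q) NOR (T NOR T))) NOR (((Q NOR Q) NOR (T NOR T)) NOR ((Q NOR Q) NOR (T NOR T))))) NOR ((S NOR S) NOR (T NOR T)))) NOR ((((((Q NOR T) NOR (Q NOR T)) NOR ((Q NOR T) NOR (Q NOR T))) NOR ((((Q NOR Q) NOR (T NOR T)) NOR ((Q NOR Q) NOR (T NOR T))) NOR (((Q NOR Q) NOR (T NOR T)) NOR ((Q NOR Q) NOR (T NOR T))))) NOR ((S NOR S) NOR (T NOR T))) NOR (((((Q NOR T) NOR (Q NOR T)) NOR ((Q NOR T) NOR (Q NOR T))) NOR ((((Q NOR Q) NOR (T NOR T)) NOR ((Q NOR Q) NOR (T NOR T))) NOR (((Q NOR Q) NOR (T NOR T)) NOR ((Q NOR Q) NOR (T NOR T))))) NOR ((S NOR S) NOR (T NOR T))))) NOR ((((((((Q NOR T) NOR (Q NOR T)) NOR ((Q NOR T) NOR (Q NOR T))) NOR ((((Q NOR Q) NOR (T NOR T)) NOR ((Q NOR Q) NOR (T NOR T))) NOR (((Q NOR Q) NOR (T NOR T)) NOR ((Q NOR Q) NOR (T NOR T))))) NOR ((((Q NOR T) NOR (Q NOR T)) NOR ((Q NOR T) NOR (Q NOR T))) NOR ((((Q NOR Q) NOR (T NOR T)) NOR ((Q NOR Q) NOR (T NOR T))) NOR (((Q NOR Q) NOR (T NOR T)) NOR ((Q NOR Q) NOR (T NOR T)))))) NOR (((S NOR S) NOR (T NOR T)) NOR ((S NOR S) NOR (T NOR T)))) NOR ((((((Q NOR T) NOR (Q NOR T)) NOR ((Q NOR T) NOR (Q NOR T))) NOR ((((Q NOR Q) NOR (T NOR T)) NOR ((Q NOR Q) NOR (T NOR T))) NOR (((Q NOR Q) NOR (T NOR T)) NOR ((Q NOR Q) NOR (T NOR T))))) NOR ((((Q NOR T) NOR (Q NOR T)) NOR ((Q NOR T) NOR (Q NOR T))) NOR ((((Q NOR Q) NOR (T NOR T)) NOR ((Q NOR Q) NOR (T NOR T))) NOR (((Q NOR Q) NOR (T NOR T)) NOR ((Q NOR Q) NOR (T NOR T)))))) NOR (((S NOR S) NOR (T NOR T)) NOR ((S NOR S) NOR (T NOR T))))) NOR (((((((Q NOR T) NOR (Q NOR T)) NOR ((Q NOR T) NOR (Q NOR T))) NOR ((((Q NOR Q) NOR (T NOR T)) NOR ((Q NOR Q) NOR (T NOR T))) NOR (((Q NOR Q) NOR (T NOR T)) NOR ((Q NOR Q) NOR (T NOR T))))) NOR ((((Q NOR T) NOR (Q NOR T)) NOR ((Q NOR T) NOR (Q NOR T))) NOR ((((Q NOR Q) NOR (T NOR T)) NOR ((Q NOR Q) NOR (T NOR T))) NOR (((Q NOR Q) NOR (T NOR T)) NOR ((Q NOR Q) NOR (T NOR T)))))) NOR (((S NOR S) NOR (T NOR T)) NOR ((S NOR S) NOR (T NOR T)))) NOR ((((((Q NOR T) NOR (Q NOR T)) NOR ((Q NOR T) NOR (Q NOR T))) NOR ((((Q NOR Q) NOR (T NOR T)) NOR ((Q NOR Q) NOR (T NOR T))) NOR (((Q NOR Q) NOR (T NOR T)) NOR ((Q NOR Q) NOR (T NOR T))))) NOR ((((Q NOR T) NOR (Q NOR T)) NOR ((Q NOR T) NOR (Q NOR T))) NOR ((((Q NOR Q) NOR (T NOR T)) NOR ((Q NOR Q) NOR (T NOR T))) NOR (((Q NOR Q) NOR (T NOR T)) NOR ((Q NOR Q) NOR (T NOR T)))))) NOR (((S NOR S) NOR (T NOR T)) NOR ((S NOR S) NOR (T NOR T)))))))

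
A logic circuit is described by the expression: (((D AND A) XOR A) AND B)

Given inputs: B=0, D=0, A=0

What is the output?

Substituting: (((0 AND 0) XOR 0) AND 0)
= 0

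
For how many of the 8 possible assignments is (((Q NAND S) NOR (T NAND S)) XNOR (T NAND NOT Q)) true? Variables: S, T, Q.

Satisfying assignments: (0,1,0), (1,1,0), (1,1,1)
Count: 3 out of 8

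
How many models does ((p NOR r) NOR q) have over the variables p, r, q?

Satisfying assignments: (0,1,0), (1,0,0), (1,1,0)
Count: 3 out of 8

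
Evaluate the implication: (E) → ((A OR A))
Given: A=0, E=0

Antecedent (E) = 0; consequent ((A OR A)) = 0.
0 → 0 = 1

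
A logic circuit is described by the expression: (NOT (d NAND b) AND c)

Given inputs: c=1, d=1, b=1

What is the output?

Substituting: (NOT (1 NAND 1) AND 1)
= 1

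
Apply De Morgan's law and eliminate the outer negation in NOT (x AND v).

NOT x OR NOT v
De Morgan's: NOT(AND of terms) = OR of negations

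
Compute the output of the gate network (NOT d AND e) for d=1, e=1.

Substituting: (NOT 1 AND 1)
= 0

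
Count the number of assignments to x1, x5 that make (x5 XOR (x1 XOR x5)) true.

Satisfying assignments: (1,0), (1,1)
Count: 2 out of 4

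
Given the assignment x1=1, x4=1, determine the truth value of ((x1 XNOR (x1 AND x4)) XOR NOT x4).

Substituting: ((1 XNOR (1 AND 1)) XOR NOT 1)
= 1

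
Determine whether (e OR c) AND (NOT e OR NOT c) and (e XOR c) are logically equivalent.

Yes, they are equivalent — the two output columns agree on all 4 assignments:
e | c | Expression 1 | Expression 2
-----------------------------------
0 | 0 | 0 | 0
0 | 1 | 1 | 1
1 | 0 | 1 | 1
1 | 1 | 0 | 0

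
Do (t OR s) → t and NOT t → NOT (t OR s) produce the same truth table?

Yes, Contrapositive is always equivalent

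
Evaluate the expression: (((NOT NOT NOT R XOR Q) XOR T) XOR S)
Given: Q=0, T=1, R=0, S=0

Substituting: (((NOT NOT NOT 0 XOR 0) XOR 1) XOR 0)
= 0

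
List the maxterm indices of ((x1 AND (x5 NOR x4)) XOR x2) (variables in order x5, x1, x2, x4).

ΠM(0, 1, 5, 6, 8, 9, 12, 13) = (x5 OR x1 OR x2 OR x4) AND (x5 OR x1 OR x2 OR NOT x4) AND (x5 OR NOT x1 OR x2 OR NOT x4) AND (x5 OR NOT x1 OR NOT x2 OR x4) AND (NOT x5 OR x1 OR x2 OR x4) AND (NOT x5 OR x1 OR x2 OR NOT x4) AND (NOT x5 OR NOT x1 OR x2 OR x4) AND (NOT x5 OR NOT x1 OR x2 OR NOT x4)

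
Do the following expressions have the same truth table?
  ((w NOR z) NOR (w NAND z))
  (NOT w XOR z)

No. Counterexample: with w=0, z=0, Expression 1 = 0 but Expression 2 = 1.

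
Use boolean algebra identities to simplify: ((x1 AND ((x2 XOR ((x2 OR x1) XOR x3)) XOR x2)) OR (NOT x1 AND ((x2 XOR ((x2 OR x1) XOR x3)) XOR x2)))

By distribution ((E AND v) OR (E AND NOT v) = E) then XOR self-cancellation ((E XOR v) XOR v = E):
= ((x2 OR x1) XOR x3)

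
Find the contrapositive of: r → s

Contrapositive: NOT s → NOT r
Note: A statement and its contrapositive are logically equivalent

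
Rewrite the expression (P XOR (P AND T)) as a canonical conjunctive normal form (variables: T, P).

(T OR P) AND (NOT T OR P) AND (NOT T OR NOT P)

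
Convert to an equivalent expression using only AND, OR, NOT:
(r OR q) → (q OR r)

NOT (r OR q) OR (q OR r)
(Implication elimination: A → B = NOT A OR B)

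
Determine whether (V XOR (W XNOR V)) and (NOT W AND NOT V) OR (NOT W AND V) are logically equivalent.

Yes, they are equivalent — the two output columns agree on all 4 assignments:
W | V | Expression 1 | Expression 2
-----------------------------------
0 | 0 | 1 | 1
0 | 1 | 1 | 1
1 | 0 | 0 | 0
1 | 1 | 0 | 0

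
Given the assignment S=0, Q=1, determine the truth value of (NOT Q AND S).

Substituting: (NOT 1 AND 0)
= 0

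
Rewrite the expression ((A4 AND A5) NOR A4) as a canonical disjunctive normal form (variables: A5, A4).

(NOT A5 AND NOT A4) OR (A5 AND NOT A4)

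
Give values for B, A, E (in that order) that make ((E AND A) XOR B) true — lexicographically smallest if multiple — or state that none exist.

B=0, A=1, E=1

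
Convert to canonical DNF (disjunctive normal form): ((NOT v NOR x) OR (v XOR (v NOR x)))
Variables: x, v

(NOT x AND NOT v) OR (NOT x AND v) OR (x AND v)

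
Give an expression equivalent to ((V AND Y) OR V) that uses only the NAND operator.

((((V NAND Y) NAND (V NAND Y)) NAND ((V NAND Y) NAND (V NAND Y))) NAND (V NAND V))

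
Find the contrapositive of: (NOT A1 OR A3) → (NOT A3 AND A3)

Contrapositive: NOT (NOT A3 AND A3) → NOT (NOT A1 OR A3)
Note: A statement and its contrapositive are logically equivalent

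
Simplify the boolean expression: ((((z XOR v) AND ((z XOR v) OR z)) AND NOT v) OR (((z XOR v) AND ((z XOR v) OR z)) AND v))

By distribution ((E AND v) OR (E AND NOT v) = E) then absorption (E AND (E OR v) = E):
= (z XOR v)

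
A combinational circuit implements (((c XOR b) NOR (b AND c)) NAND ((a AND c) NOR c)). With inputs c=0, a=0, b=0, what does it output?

Substituting: (((0 XOR 0) NOR (0 AND 0)) NAND ((0 AND 0) NOR 0))
= 0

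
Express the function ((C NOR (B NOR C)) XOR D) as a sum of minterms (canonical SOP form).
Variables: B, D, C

Σm(2, 3, 4, 7) = (NOT B AND D AND NOT C) OR (NOT B AND D AND C) OR (B AND NOT D AND NOT C) OR (B AND D AND C)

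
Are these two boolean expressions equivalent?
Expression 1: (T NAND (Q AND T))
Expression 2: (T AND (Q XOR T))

No. Counterexample: with T=0, Q=0, Expression 1 = 1 but Expression 2 = 0.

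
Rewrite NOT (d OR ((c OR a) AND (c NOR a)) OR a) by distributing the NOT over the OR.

NOT d AND NOT ((c OR a) AND (c NOR a)) AND NOT a
De Morgan's: NOT(OR of terms) = AND of negations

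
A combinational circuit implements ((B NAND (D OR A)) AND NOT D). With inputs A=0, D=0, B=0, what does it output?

Substituting: ((0 NAND (0 OR 0)) AND NOT 0)
= 1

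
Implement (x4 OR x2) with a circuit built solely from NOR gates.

((x4 NOR x2) NOR (x4 NOR x2))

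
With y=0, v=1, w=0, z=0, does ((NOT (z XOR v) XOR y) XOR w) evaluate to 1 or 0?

Substituting: ((NOT (0 XOR 1) XOR 0) XOR 0)
= 0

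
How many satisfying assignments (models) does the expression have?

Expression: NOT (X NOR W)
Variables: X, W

Satisfying assignments: (0,1), (1,0), (1,1)
Count: 3 out of 4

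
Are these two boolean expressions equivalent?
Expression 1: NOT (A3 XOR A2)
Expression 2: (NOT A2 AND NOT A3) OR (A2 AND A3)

Yes, they are equivalent — the two output columns agree on all 4 assignments:
A2 | A3 | Expression 1 | Expression 2
-------------------------------------
0 | 0 | 1 | 1
0 | 1 | 0 | 0
1 | 0 | 0 | 0
1 | 1 | 1 | 1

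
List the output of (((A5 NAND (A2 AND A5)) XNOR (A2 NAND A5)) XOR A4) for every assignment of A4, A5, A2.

A4 | A5 | A2 | Output
---------------------
0 | 0 | 0 | 1
0 | 0 | 1 | 1
0 | 1 | 0 | 1
0 | 1 | 1 | 1
1 | 0 | 0 | 0
1 | 0 | 1 | 0
1 | 1 | 0 | 0
1 | 1 | 1 | 0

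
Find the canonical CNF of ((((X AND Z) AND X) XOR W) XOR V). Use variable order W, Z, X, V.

(W OR Z OR X OR V) AND (W OR Z OR NOT X OR V) AND (W OR NOT Z OR X OR V) AND (W OR NOT Z OR NOT X OR NOT V) AND (NOT W OR Z OR X OR NOT V) AND (NOT W OR Z OR NOT X OR NOT V) AND (NOT W OR NOT Z OR X OR NOT V) AND (NOT W OR NOT Z OR NOT X OR V)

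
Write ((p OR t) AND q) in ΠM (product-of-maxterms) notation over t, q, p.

ΠM(0, 1, 2, 4, 5) = (t OR q OR p) AND (t OR q OR NOT p) AND (t OR NOT q OR p) AND (NOT t OR q OR p) AND (NOT t OR q OR NOT p)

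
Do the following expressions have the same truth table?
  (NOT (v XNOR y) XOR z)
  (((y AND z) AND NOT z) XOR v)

No. Counterexample: with z=0, v=0, y=1, Expression 1 = 1 but Expression 2 = 0.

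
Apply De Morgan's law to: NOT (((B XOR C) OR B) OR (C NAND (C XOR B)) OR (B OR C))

NOT ((B XOR C) OR B) AND NOT (C NAND (C XOR B)) AND NOT (B OR C)
De Morgan's: NOT(OR of terms) = AND of negations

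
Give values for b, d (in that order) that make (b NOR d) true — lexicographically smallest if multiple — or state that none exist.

b=0, d=0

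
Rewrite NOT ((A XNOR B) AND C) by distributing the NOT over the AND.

NOT (A XNOR B) OR NOT C
De Morgan's: NOT(AND of terms) = OR of negations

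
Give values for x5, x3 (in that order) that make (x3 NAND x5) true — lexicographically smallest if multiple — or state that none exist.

x5=0, x3=0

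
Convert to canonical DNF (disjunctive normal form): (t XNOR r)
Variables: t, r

(NOT t AND NOT r) OR (t AND r)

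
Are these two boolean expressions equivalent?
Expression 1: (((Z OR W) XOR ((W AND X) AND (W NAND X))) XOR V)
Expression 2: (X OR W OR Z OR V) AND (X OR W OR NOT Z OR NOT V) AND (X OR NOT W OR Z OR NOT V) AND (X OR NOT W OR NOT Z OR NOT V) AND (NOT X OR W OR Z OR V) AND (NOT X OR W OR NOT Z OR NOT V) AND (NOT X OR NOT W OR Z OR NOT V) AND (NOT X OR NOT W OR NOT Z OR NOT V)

Yes, they are equivalent — the two output columns agree on all 16 assignments:
X | W | Z | V | Expression 1 | Expression 2
-------------------------------------------
0 | 0 | 0 | 0 | 0 | 0
0 | 0 | 0 | 1 | 1 | 1
0 | 0 | 1 | 0 | 1 | 1
0 | 0 | 1 | 1 | 0 | 0
0 | 1 | 0 | 0 | 1 | 1
0 | 1 | 0 | 1 | 0 | 0
0 | 1 | 1 | 0 | 1 | 1
0 | 1 | 1 | 1 | 0 | 0
1 | 0 | 0 | 0 | 0 | 0
1 | 0 | 0 | 1 | 1 | 1
1 | 0 | 1 | 0 | 1 | 1
1 | 0 | 1 | 1 | 0 | 0
1 | 1 | 0 | 0 | 1 | 1
1 | 1 | 0 | 1 | 0 | 0
1 | 1 | 1 | 0 | 1 | 1
1 | 1 | 1 | 1 | 0 | 0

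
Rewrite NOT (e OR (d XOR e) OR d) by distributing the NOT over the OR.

NOT e AND NOT (d XOR e) AND NOT d
De Morgan's: NOT(OR of terms) = AND of negations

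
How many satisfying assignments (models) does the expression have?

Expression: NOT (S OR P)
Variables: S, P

Satisfying assignments: (0,0)
Count: 1 out of 4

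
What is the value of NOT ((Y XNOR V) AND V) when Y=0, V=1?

Substituting: NOT ((0 XNOR 1) AND 1)
= 1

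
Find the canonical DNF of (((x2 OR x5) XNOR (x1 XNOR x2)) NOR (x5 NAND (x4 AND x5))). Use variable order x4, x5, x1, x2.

(x4 AND x5 AND NOT x1 AND x2) OR (x4 AND x5 AND x1 AND NOT x2)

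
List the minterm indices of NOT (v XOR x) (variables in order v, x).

Σm(0, 3) = (NOT v AND NOT x) OR (v AND x)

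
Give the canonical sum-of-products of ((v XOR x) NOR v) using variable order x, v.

Σm(0) = (NOT x AND NOT v)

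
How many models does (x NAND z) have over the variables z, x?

Satisfying assignments: (0,0), (0,1), (1,0)
Count: 3 out of 4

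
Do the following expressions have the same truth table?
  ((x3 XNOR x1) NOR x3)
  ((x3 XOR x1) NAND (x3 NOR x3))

No. Counterexample: with x1=0, x3=0, Expression 1 = 0 but Expression 2 = 1.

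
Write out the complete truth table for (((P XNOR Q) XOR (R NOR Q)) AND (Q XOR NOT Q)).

Q | P | R | Output
------------------
0 | 0 | 0 | 0
0 | 0 | 1 | 1
0 | 1 | 0 | 1
0 | 1 | 1 | 0
1 | 0 | 0 | 0
1 | 0 | 1 | 0
1 | 1 | 0 | 1
1 | 1 | 1 | 1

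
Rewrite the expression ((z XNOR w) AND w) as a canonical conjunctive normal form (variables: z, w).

(z OR w) AND (z OR NOT w) AND (NOT z OR w)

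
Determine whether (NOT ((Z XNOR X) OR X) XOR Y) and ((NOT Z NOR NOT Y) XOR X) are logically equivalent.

No. Counterexample: with Z=0, X=0, Y=1, Expression 1 = 1 but Expression 2 = 0.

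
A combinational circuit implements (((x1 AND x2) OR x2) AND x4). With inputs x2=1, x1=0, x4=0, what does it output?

Substituting: (((0 AND 1) OR 1) AND 0)
= 0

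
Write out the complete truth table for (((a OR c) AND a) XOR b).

c | a | b | Output
------------------
0 | 0 | 0 | 0
0 | 0 | 1 | 1
0 | 1 | 0 | 1
0 | 1 | 1 | 0
1 | 0 | 0 | 0
1 | 0 | 1 | 1
1 | 1 | 0 | 1
1 | 1 | 1 | 0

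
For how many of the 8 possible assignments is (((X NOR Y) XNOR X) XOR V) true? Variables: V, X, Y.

Satisfying assignments: (0,0,1), (1,0,0), (1,1,0), (1,1,1)
Count: 4 out of 8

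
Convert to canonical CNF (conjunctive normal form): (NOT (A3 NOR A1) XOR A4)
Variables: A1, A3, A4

(A1 OR A3 OR A4) AND (A1 OR NOT A3 OR NOT A4) AND (NOT A1 OR A3 OR NOT A4) AND (NOT A1 OR NOT A3 OR NOT A4)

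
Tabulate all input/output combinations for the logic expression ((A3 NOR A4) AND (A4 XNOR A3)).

A3 | A4 | Output
----------------
0 | 0 | 1
0 | 1 | 0
1 | 0 | 0
1 | 1 | 0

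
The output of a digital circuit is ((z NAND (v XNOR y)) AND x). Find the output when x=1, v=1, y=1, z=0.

Substituting: ((0 NAND (1 XNOR 1)) AND 1)
= 1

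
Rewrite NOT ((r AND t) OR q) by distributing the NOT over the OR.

NOT (r AND t) AND NOT q
De Morgan's: NOT(OR of terms) = AND of negations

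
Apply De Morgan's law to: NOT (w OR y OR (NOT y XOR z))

NOT w AND NOT y AND NOT (NOT y XOR z)
De Morgan's: NOT(OR of terms) = AND of negations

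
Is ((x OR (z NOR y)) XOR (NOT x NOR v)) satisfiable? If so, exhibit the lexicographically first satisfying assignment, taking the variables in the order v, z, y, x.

v=0, z=0, y=0, x=0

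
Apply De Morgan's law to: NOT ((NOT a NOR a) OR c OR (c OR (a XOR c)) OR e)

NOT (NOT a NOR a) AND NOT c AND NOT (c OR (a XOR c)) AND NOT e
De Morgan's: NOT(OR of terms) = AND of negations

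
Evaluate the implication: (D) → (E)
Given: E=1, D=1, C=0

Antecedent (D) = 1; consequent (E) = 1.
1 → 1 = 1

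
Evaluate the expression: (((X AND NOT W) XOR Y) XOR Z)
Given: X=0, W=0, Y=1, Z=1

Substituting: (((0 AND NOT 0) XOR 1) XOR 1)
= 0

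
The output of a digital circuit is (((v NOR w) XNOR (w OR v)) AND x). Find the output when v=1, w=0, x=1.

Substituting: (((1 NOR 0) XNOR (0 OR 1)) AND 1)
= 0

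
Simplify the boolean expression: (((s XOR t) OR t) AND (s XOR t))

By absorption (E AND (E OR v) = E):
= (s XOR t)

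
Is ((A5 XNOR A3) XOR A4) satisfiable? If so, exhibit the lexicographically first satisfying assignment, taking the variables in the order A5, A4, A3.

A5=0, A4=0, A3=0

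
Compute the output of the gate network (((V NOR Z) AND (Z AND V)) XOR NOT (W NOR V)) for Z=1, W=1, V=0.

Substituting: (((0 NOR 1) AND (1 AND 0)) XOR NOT (1 NOR 0))
= 1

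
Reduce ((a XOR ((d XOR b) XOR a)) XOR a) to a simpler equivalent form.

By XOR self-cancellation ((E XOR v) XOR v = E):
= ((d XOR b) XOR a)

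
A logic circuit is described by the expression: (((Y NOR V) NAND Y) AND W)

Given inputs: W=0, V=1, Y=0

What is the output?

Substituting: (((0 NOR 1) NAND 0) AND 0)
= 0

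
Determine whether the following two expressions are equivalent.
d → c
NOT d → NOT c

No, Inverse is not equivalent to original (counterexample: c=0, d=1)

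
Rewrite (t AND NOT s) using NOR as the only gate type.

((t NOR t) NOR ((s NOR s) NOR (s NOR s)))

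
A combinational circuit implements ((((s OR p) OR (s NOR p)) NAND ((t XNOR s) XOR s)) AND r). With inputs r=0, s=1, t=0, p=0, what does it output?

Substituting: ((((1 OR 0) OR (1 NOR 0)) NAND ((0 XNOR 1) XOR 1)) AND 0)
= 0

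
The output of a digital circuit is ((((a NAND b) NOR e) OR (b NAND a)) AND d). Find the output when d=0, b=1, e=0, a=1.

Substituting: ((((1 NAND 1) NOR 0) OR (1 NAND 1)) AND 0)
= 0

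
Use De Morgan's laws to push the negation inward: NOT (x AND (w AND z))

NOT x OR NOT (w AND z)
De Morgan's: NOT(AND of terms) = OR of negations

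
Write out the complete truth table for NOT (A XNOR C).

A | C | Output
--------------
0 | 0 | 0
0 | 1 | 1
1 | 0 | 1
1 | 1 | 0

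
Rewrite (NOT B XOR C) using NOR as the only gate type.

(((((B NOR B) NOR C) NOR ((B NOR B) NOR C)) NOR (((B NOR B) NOR C) NOR ((B NOR B) NOR C))) NOR (((((B NOR B) NOR (B NOR B)) NOR (C NOR C)) NOR (((B NOR B) NOR (B NOR B)) NOR (C NOR C))) NOR ((((B NOR B) NOR (B NOR B)) NOR (C NOR C)) NOR (((B NOR B) NOR (B NOR B)) NOR (C NOR C)))))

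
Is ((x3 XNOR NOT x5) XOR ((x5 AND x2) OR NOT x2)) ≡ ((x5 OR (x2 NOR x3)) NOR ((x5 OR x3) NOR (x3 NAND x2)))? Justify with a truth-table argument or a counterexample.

No. Counterexample: with x5=0, x2=0, x3=0, Expression 1 = 1 but Expression 2 = 0.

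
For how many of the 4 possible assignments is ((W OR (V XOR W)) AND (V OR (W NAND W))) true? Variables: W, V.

Satisfying assignments: (0,1), (1,1)
Count: 2 out of 4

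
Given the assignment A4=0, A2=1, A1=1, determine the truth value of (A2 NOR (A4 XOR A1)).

Substituting: (1 NOR (0 XOR 1))
= 0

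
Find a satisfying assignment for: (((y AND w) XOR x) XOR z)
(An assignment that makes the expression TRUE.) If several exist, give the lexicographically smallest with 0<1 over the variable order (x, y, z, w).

x=0, y=0, z=1, w=0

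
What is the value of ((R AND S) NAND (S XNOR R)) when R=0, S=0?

Substituting: ((0 AND 0) NAND (0 XNOR 0))
= 1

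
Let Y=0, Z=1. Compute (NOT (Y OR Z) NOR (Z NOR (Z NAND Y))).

Substituting: (NOT (0 OR 1) NOR (1 NOR (1 NAND 0)))
= 1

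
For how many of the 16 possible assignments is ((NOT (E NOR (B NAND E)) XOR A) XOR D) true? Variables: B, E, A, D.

Satisfying assignments: (0,0,0,0), (0,0,1,1), (0,1,0,0), (0,1,1,1), (1,0,0,0), (1,0,1,1), (1,1,0,0), (1,1,1,1)
Count: 8 out of 16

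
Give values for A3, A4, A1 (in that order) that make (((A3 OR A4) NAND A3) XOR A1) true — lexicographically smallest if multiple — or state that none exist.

A3=0, A4=0, A1=0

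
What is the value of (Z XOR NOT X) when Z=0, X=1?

Substituting: (0 XOR NOT 1)
= 0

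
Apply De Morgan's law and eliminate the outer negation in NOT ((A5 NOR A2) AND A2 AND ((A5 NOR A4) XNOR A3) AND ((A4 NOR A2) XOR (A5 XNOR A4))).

NOT (A5 NOR A2) OR NOT A2 OR NOT ((A5 NOR A4) XNOR A3) OR NOT ((A4 NOR A2) XOR (A5 XNOR A4))
De Morgan's: NOT(AND of terms) = OR of negations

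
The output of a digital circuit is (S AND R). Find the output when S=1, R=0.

Substituting: (1 AND 0)
= 0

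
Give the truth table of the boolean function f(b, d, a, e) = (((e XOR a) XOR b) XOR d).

b | d | a | e | Output
----------------------
0 | 0 | 0 | 0 | 0
0 | 0 | 0 | 1 | 1
0 | 0 | 1 | 0 | 1
0 | 0 | 1 | 1 | 0
0 | 1 | 0 | 0 | 1
0 | 1 | 0 | 1 | 0
0 | 1 | 1 | 0 | 0
0 | 1 | 1 | 1 | 1
1 | 0 | 0 | 0 | 1
1 | 0 | 0 | 1 | 0
1 | 0 | 1 | 0 | 0
1 | 0 | 1 | 1 | 1
1 | 1 | 0 | 0 | 0
1 | 1 | 0 | 1 | 1
1 | 1 | 1 | 0 | 1
1 | 1 | 1 | 1 | 0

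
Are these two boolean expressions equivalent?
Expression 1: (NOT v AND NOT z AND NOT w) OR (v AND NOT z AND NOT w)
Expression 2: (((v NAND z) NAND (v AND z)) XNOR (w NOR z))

Yes, they are equivalent — the two output columns agree on all 8 assignments:
v | z | w | Expression 1 | Expression 2
---------------------------------------
0 | 0 | 0 | 1 | 1
0 | 0 | 1 | 0 | 0
0 | 1 | 0 | 0 | 0
0 | 1 | 1 | 0 | 0
1 | 0 | 0 | 1 | 1
1 | 0 | 1 | 0 | 0
1 | 1 | 0 | 0 | 0
1 | 1 | 1 | 0 | 0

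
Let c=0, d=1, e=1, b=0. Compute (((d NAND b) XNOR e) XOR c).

Substituting: (((1 NAND 0) XNOR 1) XOR 0)
= 1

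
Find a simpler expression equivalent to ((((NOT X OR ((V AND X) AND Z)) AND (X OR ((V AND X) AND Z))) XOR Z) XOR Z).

By XOR self-cancellation ((E XOR v) XOR v = E) then distribution ((E OR v) AND (E OR NOT v) = E):
= ((V AND X) AND Z)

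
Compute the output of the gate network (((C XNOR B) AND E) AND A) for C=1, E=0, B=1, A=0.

Substituting: (((1 XNOR 1) AND 0) AND 0)
= 0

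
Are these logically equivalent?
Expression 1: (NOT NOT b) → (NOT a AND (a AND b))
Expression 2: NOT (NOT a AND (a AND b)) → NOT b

Yes, Contrapositive is always equivalent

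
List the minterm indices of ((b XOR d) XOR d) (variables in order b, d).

Σm(2, 3) = (b AND NOT d) OR (b AND d)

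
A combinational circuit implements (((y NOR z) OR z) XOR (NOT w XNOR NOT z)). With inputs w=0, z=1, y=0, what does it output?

Substituting: (((0 NOR 1) OR 1) XOR (NOT 0 XNOR NOT 1))
= 1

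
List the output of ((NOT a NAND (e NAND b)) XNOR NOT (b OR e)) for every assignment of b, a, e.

b | a | e | Output
------------------
0 | 0 | 0 | 0
0 | 0 | 1 | 1
0 | 1 | 0 | 1
0 | 1 | 1 | 0
1 | 0 | 0 | 1
1 | 0 | 1 | 0
1 | 1 | 0 | 0
1 | 1 | 1 | 0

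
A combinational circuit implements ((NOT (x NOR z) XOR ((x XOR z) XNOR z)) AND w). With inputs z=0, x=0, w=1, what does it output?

Substituting: ((NOT (0 NOR 0) XOR ((0 XOR 0) XNOR 0)) AND 1)
= 1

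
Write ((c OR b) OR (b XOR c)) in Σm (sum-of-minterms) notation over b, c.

Σm(1, 2, 3) = (NOT b AND c) OR (b AND NOT c) OR (b AND c)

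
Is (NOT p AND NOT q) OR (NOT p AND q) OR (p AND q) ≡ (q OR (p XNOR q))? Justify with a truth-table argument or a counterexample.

Yes, they are equivalent — the two output columns agree on all 4 assignments:
p | q | Expression 1 | Expression 2
-----------------------------------
0 | 0 | 1 | 1
0 | 1 | 1 | 1
1 | 0 | 0 | 0
1 | 1 | 1 | 1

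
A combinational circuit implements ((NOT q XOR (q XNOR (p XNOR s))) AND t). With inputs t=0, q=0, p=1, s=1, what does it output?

Substituting: ((NOT 0 XOR (0 XNOR (1 XNOR 1))) AND 0)
= 0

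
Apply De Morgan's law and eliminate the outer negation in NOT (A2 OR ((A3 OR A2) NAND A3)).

NOT A2 AND NOT ((A3 OR A2) NAND A3)
De Morgan's: NOT(OR of terms) = AND of negations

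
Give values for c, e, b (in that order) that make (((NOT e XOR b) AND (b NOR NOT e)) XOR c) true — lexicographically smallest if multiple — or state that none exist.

c=1, e=0, b=0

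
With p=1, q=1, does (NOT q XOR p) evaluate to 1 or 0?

Substituting: (NOT 1 XOR 1)
= 1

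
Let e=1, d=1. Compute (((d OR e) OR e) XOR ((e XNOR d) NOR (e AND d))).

Substituting: (((1 OR 1) OR 1) XOR ((1 XNOR 1) NOR (1 AND 1)))
= 1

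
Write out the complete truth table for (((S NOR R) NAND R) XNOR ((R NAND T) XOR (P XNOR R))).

R | P | T | S | Output
----------------------
0 | 0 | 0 | 0 | 0
0 | 0 | 0 | 1 | 0
0 | 0 | 1 | 0 | 0
0 | 0 | 1 | 1 | 0
0 | 1 | 0 | 0 | 1
0 | 1 | 0 | 1 | 1
0 | 1 | 1 | 0 | 1
0 | 1 | 1 | 1 | 1
1 | 0 | 0 | 0 | 1
1 | 0 | 0 | 1 | 1
1 | 0 | 1 | 0 | 0
1 | 0 | 1 | 1 | 0
1 | 1 | 0 | 0 | 0
1 | 1 | 0 | 1 | 0
1 | 1 | 1 | 0 | 1
1 | 1 | 1 | 1 | 1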